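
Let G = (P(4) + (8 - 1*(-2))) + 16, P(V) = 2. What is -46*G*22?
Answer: -28336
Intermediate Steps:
G = 28 (G = (2 + (8 - 1*(-2))) + 16 = (2 + (8 + 2)) + 16 = (2 + 10) + 16 = 12 + 16 = 28)
-46*G*22 = -46*28*22 = -1288*22 = -28336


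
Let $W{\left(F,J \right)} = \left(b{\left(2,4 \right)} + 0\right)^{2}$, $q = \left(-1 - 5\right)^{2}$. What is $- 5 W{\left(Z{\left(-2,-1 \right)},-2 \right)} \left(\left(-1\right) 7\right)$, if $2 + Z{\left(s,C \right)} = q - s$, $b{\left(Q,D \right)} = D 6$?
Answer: $20160$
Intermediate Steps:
$q = 36$ ($q = \left(-6\right)^{2} = 36$)
$b{\left(Q,D \right)} = 6 D$
$Z{\left(s,C \right)} = 34 - s$ ($Z{\left(s,C \right)} = -2 - \left(-36 + s\right) = 34 - s$)
$W{\left(F,J \right)} = 576$ ($W{\left(F,J \right)} = \left(6 \cdot 4 + 0\right)^{2} = \left(24 + 0\right)^{2} = 24^{2} = 576$)
$- 5 W{\left(Z{\left(-2,-1 \right)},-2 \right)} \left(\left(-1\right) 7\right) = \left(-5\right) 576 \left(\left(-1\right) 7\right) = \left(-2880\right) \left(-7\right) = 20160$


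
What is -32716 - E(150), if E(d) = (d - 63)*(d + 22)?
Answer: -47680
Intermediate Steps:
E(d) = (-63 + d)*(22 + d)
-32716 - E(150) = -32716 - (-1386 + 150**2 - 41*150) = -32716 - (-1386 + 22500 - 6150) = -32716 - 1*14964 = -32716 - 14964 = -47680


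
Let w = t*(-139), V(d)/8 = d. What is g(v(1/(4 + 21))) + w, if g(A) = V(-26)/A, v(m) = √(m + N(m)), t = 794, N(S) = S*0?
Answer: -111406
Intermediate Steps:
V(d) = 8*d
N(S) = 0
w = -110366 (w = 794*(-139) = -110366)
v(m) = √m (v(m) = √(m + 0) = √m)
g(A) = -208/A (g(A) = (8*(-26))/A = -208/A)
g(v(1/(4 + 21))) + w = -208*√(4 + 21) - 110366 = -208/(√(1/25)) - 110366 = -208/⅕ - 110366 = -208*5 - 110366 = -1040 - 110366 = -111406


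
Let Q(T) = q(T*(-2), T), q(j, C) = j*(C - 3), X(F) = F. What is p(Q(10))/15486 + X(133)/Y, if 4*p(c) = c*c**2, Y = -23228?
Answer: -7968233819/179854404 ≈ -44.304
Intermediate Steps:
q(j, C) = j*(-3 + C)
Q(T) = -2*T*(-3 + T) (Q(T) = (T*(-2))*(-3 + T) = (-2*T)*(-3 + T) = -2*T*(-3 + T))
p(c) = c**3/4 (p(c) = (c*c**2)/4 = c**3/4)
p(Q(10))/15486 + X(133)/Y = ((2*10*(3 - 1*10))**3/4)/15486 + 133/(-23228) = ((2*10*(3 - 10))**3/4)*(1/15486) + 133*(-1/23228) = ((2*10*(-7))**3/4)*(1/15486) - 133/23228 = ((1/4)*(-140)**3)*(1/15486) - 133/23228 = ((1/4)*(-2744000))*(1/15486) - 133/23228 = -686000*1/15486 - 133/23228 = -343000/7743 - 133/23228 = -7968233819/179854404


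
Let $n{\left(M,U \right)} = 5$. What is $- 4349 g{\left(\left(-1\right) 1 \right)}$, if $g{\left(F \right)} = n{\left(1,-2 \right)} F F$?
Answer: $-21745$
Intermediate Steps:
$g{\left(F \right)} = 5 F^{2}$ ($g{\left(F \right)} = 5 F F = 5 F^{2}$)
$- 4349 g{\left(\left(-1\right) 1 \right)} = - 4349 \cdot 5 \left(\left(-1\right) 1\right)^{2} = - 4349 \cdot 5 \left(-1\right)^{2} = - 4349 \cdot 5 \cdot 1 = \left(-4349\right) 5 = -21745$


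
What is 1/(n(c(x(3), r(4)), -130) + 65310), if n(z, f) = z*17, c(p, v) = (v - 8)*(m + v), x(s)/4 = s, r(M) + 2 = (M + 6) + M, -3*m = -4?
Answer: 3/198650 ≈ 1.5102e-5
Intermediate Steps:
m = 4/3 (m = -⅓*(-4) = 4/3 ≈ 1.3333)
r(M) = 4 + 2*M (r(M) = -2 + ((M + 6) + M) = -2 + ((6 + M) + M) = -2 + (6 + 2*M) = 4 + 2*M)
x(s) = 4*s
c(p, v) = (-8 + v)*(4/3 + v) (c(p, v) = (v - 8)*(4/3 + v) = (-8 + v)*(4/3 + v))
n(z, f) = 17*z
1/(n(c(x(3), r(4)), -130) + 65310) = 1/(17*(-32/3 + (4 + 2*4)² - 20*(4 + 2*4)/3) + 65310) = 1/(17*(-32/3 + (4 + 8)² - 20*(4 + 8)/3) + 65310) = 1/(17*(-32/3 + 12² - 20/3*12) + 65310) = 1/(17*(-32/3 + 144 - 80) + 65310) = 1/(17*(160/3) + 65310) = 1/(2720/3 + 65310) = 1/(198650/3) = 3/198650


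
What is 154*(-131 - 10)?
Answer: -21714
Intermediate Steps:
154*(-131 - 10) = 154*(-141) = -21714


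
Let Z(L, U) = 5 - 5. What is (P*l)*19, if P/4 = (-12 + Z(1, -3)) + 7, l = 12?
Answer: -4560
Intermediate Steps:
Z(L, U) = 0
P = -20 (P = 4*((-12 + 0) + 7) = 4*(-12 + 7) = 4*(-5) = -20)
(P*l)*19 = -20*12*19 = -240*19 = -4560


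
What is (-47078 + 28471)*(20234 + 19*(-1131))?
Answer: 23351785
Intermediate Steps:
(-47078 + 28471)*(20234 + 19*(-1131)) = -18607*(20234 - 21489) = -18607*(-1255) = 23351785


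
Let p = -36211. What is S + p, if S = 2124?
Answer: -34087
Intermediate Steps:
S + p = 2124 - 36211 = -34087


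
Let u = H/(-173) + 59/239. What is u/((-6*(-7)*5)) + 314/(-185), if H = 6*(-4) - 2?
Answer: -544676659/321266190 ≈ -1.6954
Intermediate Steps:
H = -26 (H = -24 - 2 = -26)
u = 16421/41347 (u = -26/(-173) + 59/239 = -26*(-1/173) + 59*(1/239) = 26/173 + 59/239 = 16421/41347 ≈ 0.39715)
u/((-6*(-7)*5)) + 314/(-185) = 16421/(41347*((-6*(-7)*5))) + 314/(-185) = 16421/(41347*((42*5))) + 314*(-1/185) = (16421/41347)/210 - 314/185 = (16421/41347)*(1/210) - 314/185 = 16421/8682870 - 314/185 = -544676659/321266190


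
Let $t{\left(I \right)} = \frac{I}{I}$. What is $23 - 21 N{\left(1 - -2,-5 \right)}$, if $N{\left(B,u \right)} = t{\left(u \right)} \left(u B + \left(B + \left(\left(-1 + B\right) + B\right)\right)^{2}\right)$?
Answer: $-1006$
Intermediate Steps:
$t{\left(I \right)} = 1$
$N{\left(B,u \right)} = \left(-1 + 3 B\right)^{2} + B u$ ($N{\left(B,u \right)} = 1 \left(u B + \left(B + \left(\left(-1 + B\right) + B\right)\right)^{2}\right) = 1 \left(B u + \left(B + \left(-1 + 2 B\right)\right)^{2}\right) = 1 \left(B u + \left(-1 + 3 B\right)^{2}\right) = 1 \left(\left(-1 + 3 B\right)^{2} + B u\right) = \left(-1 + 3 B\right)^{2} + B u$)
$23 - 21 N{\left(1 - -2,-5 \right)} = 23 - 21 \left(\left(-1 + 3 \left(1 - -2\right)\right)^{2} + \left(1 - -2\right) \left(-5\right)\right) = 23 - 21 \left(\left(-1 + 3 \left(1 + 2\right)\right)^{2} + \left(1 + 2\right) \left(-5\right)\right) = 23 - 21 \left(\left(-1 + 3 \cdot 3\right)^{2} + 3 \left(-5\right)\right) = 23 - 21 \left(\left(-1 + 9\right)^{2} - 15\right) = 23 - 21 \left(8^{2} - 15\right) = 23 - 21 \left(64 - 15\right) = 23 - 1029 = -1006$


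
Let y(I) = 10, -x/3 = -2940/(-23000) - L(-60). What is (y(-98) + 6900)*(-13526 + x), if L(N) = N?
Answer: -10891777631/115 ≈ -9.4711e+7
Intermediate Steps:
x = -207441/1150 (x = -3*(-2940/(-23000) - 1*(-60)) = -3*(-2940*(-1/23000) + 60) = -3*(147/1150 + 60) = -3*69147/1150 = -207441/1150 ≈ -180.38)
(y(-98) + 6900)*(-13526 + x) = (10 + 6900)*(-13526 - 207441/1150) = 6910*(-15762341/1150) = -10891777631/115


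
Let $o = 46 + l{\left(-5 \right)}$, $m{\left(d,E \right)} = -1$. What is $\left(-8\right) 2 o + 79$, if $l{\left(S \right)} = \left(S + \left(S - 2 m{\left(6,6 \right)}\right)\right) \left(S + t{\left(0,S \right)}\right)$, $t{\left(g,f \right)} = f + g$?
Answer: $-1937$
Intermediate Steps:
$l{\left(S \right)} = 2 S \left(2 + 2 S\right)$ ($l{\left(S \right)} = \left(S + \left(S - -2\right)\right) \left(S + \left(S + 0\right)\right) = \left(S + \left(S + 2\right)\right) \left(S + S\right) = \left(S + \left(2 + S\right)\right) 2 S = \left(2 + 2 S\right) 2 S = 2 S \left(2 + 2 S\right)$)
$o = 126$ ($o = 46 + 4 \left(-5\right) \left(1 - 5\right) = 46 + 4 \left(-5\right) \left(-4\right) = 46 + 80 = 126$)
$\left(-8\right) 2 o + 79 = \left(-8\right) 2 \cdot 126 + 79 = \left(-16\right) 126 + 79 = -2016 + 79 = -1937$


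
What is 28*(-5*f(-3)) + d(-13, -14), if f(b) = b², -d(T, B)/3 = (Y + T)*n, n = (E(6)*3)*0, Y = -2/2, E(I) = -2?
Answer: -1260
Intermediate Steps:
Y = -1 (Y = -2*½ = -1)
n = 0 (n = -2*3*0 = -6*0 = 0)
d(T, B) = 0 (d(T, B) = -3*(-1 + T)*0 = -3*0 = 0)
28*(-5*f(-3)) + d(-13, -14) = 28*(-5*(-3)²) + 0 = 28*(-5*9) + 0 = 28*(-45) + 0 = -1260 + 0 = -1260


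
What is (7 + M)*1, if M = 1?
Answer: 8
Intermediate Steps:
(7 + M)*1 = (7 + 1)*1 = 8*1 = 8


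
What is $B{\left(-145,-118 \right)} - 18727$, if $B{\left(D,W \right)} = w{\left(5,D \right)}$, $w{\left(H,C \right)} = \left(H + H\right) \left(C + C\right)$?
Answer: $-21627$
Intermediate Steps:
$w{\left(H,C \right)} = 4 C H$ ($w{\left(H,C \right)} = 2 H 2 C = 4 C H$)
$B{\left(D,W \right)} = 20 D$ ($B{\left(D,W \right)} = 4 D 5 = 20 D$)
$B{\left(-145,-118 \right)} - 18727 = 20 \left(-145\right) - 18727 = -2900 - 18727 = -21627$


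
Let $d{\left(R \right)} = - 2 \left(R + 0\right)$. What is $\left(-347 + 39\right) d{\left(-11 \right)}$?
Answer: $-6776$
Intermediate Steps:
$d{\left(R \right)} = - 2 R$
$\left(-347 + 39\right) d{\left(-11 \right)} = \left(-347 + 39\right) \left(\left(-2\right) \left(-11\right)\right) = \left(-308\right) 22 = -6776$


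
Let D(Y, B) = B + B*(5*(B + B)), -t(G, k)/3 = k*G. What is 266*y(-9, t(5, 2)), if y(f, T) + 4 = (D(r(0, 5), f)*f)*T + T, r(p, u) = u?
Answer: 57518776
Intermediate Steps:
t(G, k) = -3*G*k (t(G, k) = -3*k*G = -3*G*k)
D(Y, B) = B + 10*B² (D(Y, B) = B + B*(5*(2*B)) = B + B*(10*B) = B + 10*B²)
y(f, T) = -4 + T + T*f²*(1 + 10*f) (y(f, T) = -4 + (((f*(1 + 10*f))*f)*T + T) = -4 + ((f²*(1 + 10*f))*T + T) = -4 + (T*f²*(1 + 10*f) + T) = -4 + (T + T*f²*(1 + 10*f)) = -4 + T + T*f²*(1 + 10*f))
266*y(-9, t(5, 2)) = 266*(-4 - 3*5*2 - 3*5*2*(-9)²*(1 + 10*(-9))) = 266*(-4 - 30 - 30*81*(1 - 90)) = 266*(-4 - 30 - 30*81*(-89)) = 266*(-4 - 30 + 216270) = 266*216236 = 57518776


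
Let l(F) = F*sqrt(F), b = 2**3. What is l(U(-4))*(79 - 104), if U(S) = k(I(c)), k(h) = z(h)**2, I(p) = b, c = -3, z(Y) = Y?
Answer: -12800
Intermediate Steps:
b = 8
I(p) = 8
k(h) = h**2
U(S) = 64 (U(S) = 8**2 = 64)
l(F) = F**(3/2)
l(U(-4))*(79 - 104) = 64**(3/2)*(79 - 104) = 512*(-25) = -12800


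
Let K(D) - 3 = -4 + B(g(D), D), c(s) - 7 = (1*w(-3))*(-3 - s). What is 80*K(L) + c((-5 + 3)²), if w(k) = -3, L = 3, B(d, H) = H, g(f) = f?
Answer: 188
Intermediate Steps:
c(s) = 16 + 3*s (c(s) = 7 + (1*(-3))*(-3 - s) = 7 - 3*(-3 - s) = 7 + (9 + 3*s) = 16 + 3*s)
K(D) = -1 + D (K(D) = 3 + (-4 + D) = -1 + D)
80*K(L) + c((-5 + 3)²) = 80*(-1 + 3) + (16 + 3*(-5 + 3)²) = 80*2 + (16 + 3*(-2)²) = 160 + (16 + 3*4) = 160 + (16 + 12) = 160 + 28 = 188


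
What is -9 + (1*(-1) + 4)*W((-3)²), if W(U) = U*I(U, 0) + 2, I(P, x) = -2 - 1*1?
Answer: -84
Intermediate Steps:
I(P, x) = -3 (I(P, x) = -2 - 1 = -3)
W(U) = 2 - 3*U (W(U) = U*(-3) + 2 = -3*U + 2 = 2 - 3*U)
-9 + (1*(-1) + 4)*W((-3)²) = -9 + (1*(-1) + 4)*(2 - 3*(-3)²) = -9 + (-1 + 4)*(2 - 3*9) = -9 + 3*(2 - 27) = -9 + 3*(-25) = -9 - 75 = -84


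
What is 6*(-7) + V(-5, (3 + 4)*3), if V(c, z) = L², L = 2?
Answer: -38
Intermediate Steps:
V(c, z) = 4 (V(c, z) = 2² = 4)
6*(-7) + V(-5, (3 + 4)*3) = 6*(-7) + 4 = -42 + 4 = -38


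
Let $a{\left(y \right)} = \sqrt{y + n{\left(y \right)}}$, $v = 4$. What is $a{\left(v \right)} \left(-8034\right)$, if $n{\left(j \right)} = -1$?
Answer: $- 8034 \sqrt{3} \approx -13915.0$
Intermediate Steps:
$a{\left(y \right)} = \sqrt{-1 + y}$ ($a{\left(y \right)} = \sqrt{y - 1} = \sqrt{-1 + y}$)
$a{\left(v \right)} \left(-8034\right) = \sqrt{-1 + 4} \left(-8034\right) = \sqrt{3} \left(-8034\right) = - 8034 \sqrt{3}$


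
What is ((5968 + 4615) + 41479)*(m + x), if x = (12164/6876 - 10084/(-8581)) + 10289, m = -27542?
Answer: -4415743881795500/4916913 ≈ -8.9807e+8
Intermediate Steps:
x = 151813782788/14750739 (x = (12164*(1/6876) - 10084*(-1/8581)) + 10289 = (3041/1719 + 10084/8581) + 10289 = 43429217/14750739 + 10289 = 151813782788/14750739 ≈ 10292.)
((5968 + 4615) + 41479)*(m + x) = ((5968 + 4615) + 41479)*(-27542 + 151813782788/14750739) = (10583 + 41479)*(-254451070750/14750739) = 52062*(-254451070750/14750739) = -4415743881795500/4916913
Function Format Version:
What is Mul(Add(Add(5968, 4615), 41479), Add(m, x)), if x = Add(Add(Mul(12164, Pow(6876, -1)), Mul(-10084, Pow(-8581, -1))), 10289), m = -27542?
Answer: Rational(-4415743881795500, 4916913) ≈ -8.9807e+8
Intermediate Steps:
x = Rational(151813782788, 14750739) (x = Add(Add(Mul(12164, Rational(1, 6876)), Mul(-10084, Rational(-1, 8581))), 10289) = Add(Add(Rational(3041, 1719), Rational(10084, 8581)), 10289) = Add(Rational(43429217, 14750739), 10289) = Rational(151813782788, 14750739) ≈ 10292.)
Mul(Add(Add(5968, 4615), 41479), Add(m, x)) = Mul(Add(Add(5968, 4615), 41479), Add(-27542, Rational(151813782788, 14750739))) = Mul(Add(10583, 41479), Rational(-254451070750, 14750739)) = Mul(52062, Rational(-254451070750, 14750739)) = Rational(-4415743881795500, 4916913)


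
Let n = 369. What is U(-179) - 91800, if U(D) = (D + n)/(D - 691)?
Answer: -7986619/87 ≈ -91800.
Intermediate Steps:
U(D) = (369 + D)/(-691 + D) (U(D) = (D + 369)/(D - 691) = (369 + D)/(-691 + D))
U(-179) - 91800 = (369 - 179)/(-691 - 179) - 91800 = 190/(-870) - 91800 = -1/870*190 - 91800 = -19/87 - 91800 = -7986619/87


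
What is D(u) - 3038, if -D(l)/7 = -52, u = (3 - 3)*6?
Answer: -2674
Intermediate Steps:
u = 0 (u = 0*6 = 0)
D(l) = 364 (D(l) = -7*(-52) = 364)
D(u) - 3038 = 364 - 3038 = -2674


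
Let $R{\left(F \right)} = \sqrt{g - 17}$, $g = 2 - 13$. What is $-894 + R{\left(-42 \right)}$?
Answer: $-894 + 2 i \sqrt{7} \approx -894.0 + 5.2915 i$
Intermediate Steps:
$g = -11$
$R{\left(F \right)} = 2 i \sqrt{7}$ ($R{\left(F \right)} = \sqrt{-11 - 17} = \sqrt{-28} = 2 i \sqrt{7}$)
$-894 + R{\left(-42 \right)} = -894 + 2 i \sqrt{7}$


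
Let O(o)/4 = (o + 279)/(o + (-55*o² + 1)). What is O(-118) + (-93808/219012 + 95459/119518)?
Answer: 264601506430613/716038289330514 ≈ 0.36954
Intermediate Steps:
O(o) = 4*(279 + o)/(1 + o - 55*o²) (O(o) = 4*((o + 279)/(o + (-55*o² + 1))) = 4*((279 + o)/(o + (-55*o² + 1))) = 4*((279 + o)/(o + (1 - 55*o²))) = 4*((279 + o)/(1 + o - 55*o²)) = 4*(279 + o)/(1 + o - 55*o²))
O(-118) + (-93808/219012 + 95459/119518) = 4*(279 - 118)/(1 - 118 - 55*(-118)²) + (-93808/219012 + 95459/119518) = 4*161/(1 - 118 - 55*13924) + (-93808*1/219012 + 95459*(1/119518)) = 4*161/(1 - 118 - 765820) + (-23452/54753 + 13637/17074) = 4*161/(-765937) + 346247213/934852722 = 4*(-1/765937)*161 + 346247213/934852722 = -644/765937 + 346247213/934852722 = 264601506430613/716038289330514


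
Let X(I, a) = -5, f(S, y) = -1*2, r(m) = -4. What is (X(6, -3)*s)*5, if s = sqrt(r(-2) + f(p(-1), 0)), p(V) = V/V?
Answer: -25*I*sqrt(6) ≈ -61.237*I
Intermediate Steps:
p(V) = 1
f(S, y) = -2
s = I*sqrt(6) (s = sqrt(-4 - 2) = sqrt(-6) = I*sqrt(6) ≈ 2.4495*I)
(X(6, -3)*s)*5 = -5*I*sqrt(6)*5 = -25*I*sqrt(6)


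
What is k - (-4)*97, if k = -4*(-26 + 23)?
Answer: 400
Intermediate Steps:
k = 12 (k = -4*(-3) = 12)
k - (-4)*97 = 12 - (-4)*97 = 12 - 1*(-388) = 12 + 388 = 400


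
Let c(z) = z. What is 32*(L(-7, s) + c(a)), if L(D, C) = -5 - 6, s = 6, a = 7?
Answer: -128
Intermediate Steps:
L(D, C) = -11
32*(L(-7, s) + c(a)) = 32*(-11 + 7) = 32*(-4) = -128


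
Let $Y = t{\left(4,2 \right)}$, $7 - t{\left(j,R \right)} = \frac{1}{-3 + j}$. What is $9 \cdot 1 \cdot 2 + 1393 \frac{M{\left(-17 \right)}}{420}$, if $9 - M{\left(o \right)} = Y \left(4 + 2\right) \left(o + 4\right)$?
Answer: $\frac{32001}{20} \approx 1600.1$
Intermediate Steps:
$t{\left(j,R \right)} = 7 - \frac{1}{-3 + j}$
$Y = 6$ ($Y = \frac{-22 + 7 \cdot 4}{-3 + 4} = \frac{-22 + 28}{1} = 1 \cdot 6 = 6$)
$M{\left(o \right)} = -135 - 36 o$ ($M{\left(o \right)} = 9 - 6 \left(4 + 2\right) \left(o + 4\right) = 9 - 6 \cdot 6 \left(4 + o\right) = 9 - 6 \left(24 + 6 o\right) = 9 - \left(144 + 36 o\right) = -135 - 36 o$)
$9 \cdot 1 \cdot 2 + 1393 \frac{M{\left(-17 \right)}}{420} = 9 \cdot 1 \cdot 2 + 1393 \frac{-135 - -612}{420} = 9 \cdot 2 + 1393 \left(-135 + 612\right) \frac{1}{420} = 18 + 1393 \cdot 477 \cdot \frac{1}{420} = 18 + 1393 \cdot \frac{159}{140} = 18 + \frac{31641}{20} = \frac{32001}{20}$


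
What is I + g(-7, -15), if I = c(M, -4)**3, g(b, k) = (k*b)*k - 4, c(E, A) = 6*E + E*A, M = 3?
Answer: -1363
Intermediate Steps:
c(E, A) = 6*E + A*E
g(b, k) = -4 + b*k**2 (g(b, k) = (b*k)*k - 4 = b*k**2 - 4 = -4 + b*k**2)
I = 216 (I = (3*(6 - 4))**3 = (3*2)**3 = 6**3 = 216)
I + g(-7, -15) = 216 + (-4 - 7*(-15)**2) = 216 + (-4 - 7*225) = 216 + (-4 - 1575) = 216 - 1579 = -1363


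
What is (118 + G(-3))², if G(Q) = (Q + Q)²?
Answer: 23716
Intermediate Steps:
G(Q) = 4*Q² (G(Q) = (2*Q)² = 4*Q²)
(118 + G(-3))² = (118 + 4*(-3)²)² = (118 + 4*9)² = (118 + 36)² = 154² = 23716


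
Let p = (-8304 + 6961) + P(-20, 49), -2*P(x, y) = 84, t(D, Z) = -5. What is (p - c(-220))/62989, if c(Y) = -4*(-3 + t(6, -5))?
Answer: -1417/62989 ≈ -0.022496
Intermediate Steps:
P(x, y) = -42 (P(x, y) = -1/2*84 = -42)
c(Y) = 32 (c(Y) = -4*(-3 - 5) = -4*(-8) = 32)
p = -1385 (p = (-8304 + 6961) - 42 = -1343 - 42 = -1385)
(p - c(-220))/62989 = (-1385 - 1*32)/62989 = (-1385 - 32)*(1/62989) = -1417*1/62989 = -1417/62989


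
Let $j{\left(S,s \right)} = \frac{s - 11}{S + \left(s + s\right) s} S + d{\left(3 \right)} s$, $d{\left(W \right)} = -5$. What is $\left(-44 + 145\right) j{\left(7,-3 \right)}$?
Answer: $\frac{27977}{25} \approx 1119.1$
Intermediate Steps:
$j{\left(S,s \right)} = - 5 s + \frac{S \left(-11 + s\right)}{S + 2 s^{2}}$ ($j{\left(S,s \right)} = \frac{s - 11}{S + \left(s + s\right) s} S - 5 s = \frac{-11 + s}{S + 2 s s} S - 5 s = \frac{-11 + s}{S + 2 s^{2}} S - 5 s = \frac{S \left(-11 + s\right)}{S + 2 s^{2}} - 5 s = - 5 s + \frac{S \left(-11 + s\right)}{S + 2 s^{2}}$)
$\left(-44 + 145\right) j{\left(7,-3 \right)} = \left(-44 + 145\right) \frac{\left(-11\right) 7 - 10 \left(-3\right)^{3} - 28 \left(-3\right)}{7 + 2 \left(-3\right)^{2}} = 101 \frac{-77 - -270 + 84}{7 + 2 \cdot 9} = 101 \frac{-77 + 270 + 84}{7 + 18} = 101 \cdot \frac{1}{25} \cdot 277 = 101 \cdot \frac{277}{25} = \frac{27977}{25}$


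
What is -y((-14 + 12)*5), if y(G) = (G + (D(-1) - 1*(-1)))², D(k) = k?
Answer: -100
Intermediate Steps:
y(G) = G² (y(G) = (G + (-1 - 1*(-1)))² = (G + (-1 + 1))² = (G + 0)² = G²)
-y((-14 + 12)*5) = -((-14 + 12)*5)² = -(-2*5)² = -1*(-10)² = -1*100 = -100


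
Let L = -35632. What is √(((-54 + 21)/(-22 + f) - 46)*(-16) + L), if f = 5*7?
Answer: 16*I*√23010/13 ≈ 186.7*I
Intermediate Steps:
f = 35
√(((-54 + 21)/(-22 + f) - 46)*(-16) + L) = √(((-54 + 21)/(-22 + 35) - 46)*(-16) - 35632) = √((-33/13 - 46)*(-16) - 35632) = √(-631/13*(-16) - 35632) = √(10096/13 - 35632) = √(-453120/13) = 16*I*√23010/13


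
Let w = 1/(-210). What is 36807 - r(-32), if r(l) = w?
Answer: 7729471/210 ≈ 36807.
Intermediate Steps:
w = -1/210 ≈ -0.0047619
r(l) = -1/210
36807 - r(-32) = 36807 - 1*(-1/210) = 36807 + 1/210 = 7729471/210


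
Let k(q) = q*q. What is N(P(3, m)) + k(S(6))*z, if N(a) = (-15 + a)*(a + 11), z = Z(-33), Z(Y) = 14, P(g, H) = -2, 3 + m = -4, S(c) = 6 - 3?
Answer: -27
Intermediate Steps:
S(c) = 3
m = -7 (m = -3 - 4 = -7)
z = 14
N(a) = (-15 + a)*(11 + a)
k(q) = q²
N(P(3, m)) + k(S(6))*z = (-165 + (-2)² - 4*(-2)) + 3²*14 = (-165 + 4 + 8) + 9*14 = -153 + 126 = -27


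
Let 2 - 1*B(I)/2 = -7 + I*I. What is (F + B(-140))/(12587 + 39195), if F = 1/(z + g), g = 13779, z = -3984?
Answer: -383787689/507204690 ≈ -0.75667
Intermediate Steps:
B(I) = 18 - 2*I**2 (B(I) = 4 - 2*(-7 + I*I) = 4 - 2*(-7 + I**2) = 4 + (14 - 2*I**2) = 18 - 2*I**2)
F = 1/9795 (F = 1/(-3984 + 13779) = 1/9795 ≈ 0.00010209)
(F + B(-140))/(12587 + 39195) = (1/9795 + (18 - 2*(-140)**2))/(12587 + 39195) = (1/9795 + (18 - 2*19600))/51782 = (1/9795 + (18 - 39200))*(1/51782) = (1/9795 - 39182)*(1/51782) = -383787689/9795*1/51782 = -383787689/507204690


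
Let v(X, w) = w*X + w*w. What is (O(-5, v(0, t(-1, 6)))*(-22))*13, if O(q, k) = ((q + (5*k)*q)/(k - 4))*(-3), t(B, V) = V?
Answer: -388245/16 ≈ -24265.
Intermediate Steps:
v(X, w) = w² + X*w (v(X, w) = X*w + w² = w² + X*w)
O(q, k) = -3*(q + 5*k*q)/(-4 + k) (O(q, k) = ((q + 5*k*q)/(-4 + k))*(-3) = -3*(q + 5*k*q)/(-4 + k))
(O(-5, v(0, t(-1, 6)))*(-22))*13 = (-3*(-5)*(1 + 5*(6*(0 + 6)))/(-4 + 6*(0 + 6))*(-22))*13 = (-3*(-5)*(1 + 5*(6*6))/(-4 + 6*6)*(-22))*13 = (-3*(-5)*(1 + 5*36)/(-4 + 36)*(-22))*13 = (-3*(-5)*(1 + 180)/32*(-22))*13 = (-3*(-5)*1/32*181*(-22))*13 = ((2715/32)*(-22))*13 = -29865/16*13 = -388245/16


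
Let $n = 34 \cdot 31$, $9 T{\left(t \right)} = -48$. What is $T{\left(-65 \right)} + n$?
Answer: $\frac{3146}{3} \approx 1048.7$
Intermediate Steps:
$T{\left(t \right)} = - \frac{16}{3}$ ($T{\left(t \right)} = \frac{1}{9} \left(-48\right) = - \frac{16}{3}$)
$n = 1054$
$T{\left(-65 \right)} + n = - \frac{16}{3} + 1054 = \frac{3146}{3}$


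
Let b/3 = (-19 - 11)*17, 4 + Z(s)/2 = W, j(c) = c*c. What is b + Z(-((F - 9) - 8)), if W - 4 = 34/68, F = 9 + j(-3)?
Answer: -1529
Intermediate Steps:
j(c) = c²
F = 18 (F = 9 + (-3)² = 9 + 9 = 18)
W = 9/2 (W = 4 + 34/68 = 4 + 34*(1/68) = 4 + ½ = 9/2 ≈ 4.5000)
Z(s) = 1 (Z(s) = -8 + 2*(9/2) = -8 + 9 = 1)
b = -1530 (b = 3*((-19 - 11)*17) = 3*(-30*17) = 3*(-510) = -1530)
b + Z(-((F - 9) - 8)) = -1530 + 1 = -1529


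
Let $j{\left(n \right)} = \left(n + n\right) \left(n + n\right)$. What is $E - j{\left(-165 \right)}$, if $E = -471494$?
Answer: $-580394$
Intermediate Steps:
$j{\left(n \right)} = 4 n^{2}$ ($j{\left(n \right)} = 2 n 2 n = 4 n^{2}$)
$E - j{\left(-165 \right)} = -471494 - 4 \left(-165\right)^{2} = -471494 - 4 \cdot 27225 = -471494 - 108900 = -580394$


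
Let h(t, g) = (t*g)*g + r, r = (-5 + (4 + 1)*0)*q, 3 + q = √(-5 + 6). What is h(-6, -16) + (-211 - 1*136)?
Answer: -1873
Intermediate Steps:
q = -2 (q = -3 + √(-5 + 6) = -3 + √1 = -3 + 1 = -2)
r = 10 (r = (-5 + (4 + 1)*0)*(-2) = (-5 + 5*0)*(-2) = (-5 + 0)*(-2) = -5*(-2) = 10)
h(t, g) = 10 + t*g² (h(t, g) = (t*g)*g + 10 = (g*t)*g + 10 = t*g² + 10 = 10 + t*g²)
h(-6, -16) + (-211 - 1*136) = (10 - 6*(-16)²) + (-211 - 1*136) = (10 - 6*256) + (-211 - 136) = (10 - 1536) - 347 = -1526 - 347 = -1873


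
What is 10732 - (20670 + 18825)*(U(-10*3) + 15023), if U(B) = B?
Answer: -592137803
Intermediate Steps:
10732 - (20670 + 18825)*(U(-10*3) + 15023) = 10732 - (20670 + 18825)*(-10*3 + 15023) = 10732 - 39495*(-30 + 15023) = 10732 - 39495*14993 = 10732 - 1*592148535 = 10732 - 592148535 = -592137803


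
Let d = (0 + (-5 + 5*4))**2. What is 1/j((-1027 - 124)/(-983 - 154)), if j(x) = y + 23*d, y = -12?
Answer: 1/5163 ≈ 0.00019369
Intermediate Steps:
d = 225 (d = (0 + (-5 + 20))**2 = (0 + 15)**2 = 15**2 = 225)
j(x) = 5163 (j(x) = -12 + 23*225 = -12 + 5175 = 5163)
1/j((-1027 - 124)/(-983 - 154)) = 1/5163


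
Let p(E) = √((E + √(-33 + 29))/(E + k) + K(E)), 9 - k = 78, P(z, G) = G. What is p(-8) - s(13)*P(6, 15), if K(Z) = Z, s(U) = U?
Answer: -195 + √(-46816 - 154*I)/77 ≈ -195.0 - 2.81*I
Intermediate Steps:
k = -69 (k = 9 - 1*78 = 9 - 78 = -69)
p(E) = √(E + (E + 2*I)/(-69 + E)) (p(E) = √((E + √(-33 + 29))/(E - 69) + E) = √((E + √(-4))/(-69 + E) + E) = √((E + 2*I)/(-69 + E) + E) = √(E + (E + 2*I)/(-69 + E)))
p(-8) - s(13)*P(6, 15) = √((-8 + 2*I - 8*(-69 - 8))/(-69 - 8)) - 13*15 = √((-8 + 2*I - 8*(-77))/(-77)) - 1*195 = √(-(-8 + 2*I + 616)/77) - 195 = √(-(608 + 2*I)/77) - 195 = √(-608/77 - 2*I/77) - 195 = -195 + √(-608/77 - 2*I/77)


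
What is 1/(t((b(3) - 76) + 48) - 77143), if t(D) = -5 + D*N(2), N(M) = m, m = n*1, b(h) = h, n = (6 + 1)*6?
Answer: -1/78198 ≈ -1.2788e-5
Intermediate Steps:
n = 42 (n = 7*6 = 42)
m = 42 (m = 42*1 = 42)
N(M) = 42
t(D) = -5 + 42*D (t(D) = -5 + D*42 = -5 + 42*D)
1/(t((b(3) - 76) + 48) - 77143) = 1/((-5 + 42*((3 - 76) + 48)) - 77143) = 1/((-5 + 42*(-73 + 48)) - 77143) = 1/((-5 + 42*(-25)) - 77143) = 1/((-5 - 1050) - 77143) = 1/(-1055 - 77143) = 1/(-78198) = -1/78198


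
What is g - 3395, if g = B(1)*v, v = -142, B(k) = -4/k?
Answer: -2827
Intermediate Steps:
g = 568 (g = -4/1*(-142) = -4*1*(-142) = -4*(-142) = 568)
g - 3395 = 568 - 3395 = -2827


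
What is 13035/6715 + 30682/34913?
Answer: 1673723/593521 ≈ 2.8200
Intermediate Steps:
13035/6715 + 30682/34913 = 13035*(1/6715) + 30682*(1/34913) = 33/17 + 30682/34913 = 1673723/593521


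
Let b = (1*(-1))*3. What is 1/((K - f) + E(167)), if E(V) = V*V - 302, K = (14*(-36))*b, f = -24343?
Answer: 1/53442 ≈ 1.8712e-5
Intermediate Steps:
b = -3 (b = -1*3 = -3)
K = 1512 (K = (14*(-36))*(-3) = -504*(-3) = 1512)
E(V) = -302 + V² (E(V) = V² - 302 = -302 + V²)
1/((K - f) + E(167)) = 1/((1512 - 1*(-24343)) + (-302 + 167²)) = 1/((1512 + 24343) + (-302 + 27889)) = 1/(25855 + 27587) = 1/53442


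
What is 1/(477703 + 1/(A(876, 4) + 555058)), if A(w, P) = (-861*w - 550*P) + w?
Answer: 200502/95780406905 ≈ 2.0934e-6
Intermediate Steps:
A(w, P) = -860*w - 550*P
1/(477703 + 1/(A(876, 4) + 555058)) = 1/(477703 + 1/((-860*876 - 550*4) + 555058)) = 1/(477703 + 1/((-753360 - 2200) + 555058)) = 1/(477703 + 1/(-755560 + 555058)) = 1/(477703 + 1/(-200502)) = 1/(477703 - 1/200502) = 1/(95780406905/200502) = 200502/95780406905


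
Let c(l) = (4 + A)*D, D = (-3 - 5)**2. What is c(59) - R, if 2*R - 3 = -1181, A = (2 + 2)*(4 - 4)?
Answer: 845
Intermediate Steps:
D = 64 (D = (-8)**2 = 64)
A = 0 (A = 4*0 = 0)
c(l) = 256 (c(l) = (4 + 0)*64 = 4*64 = 256)
R = -589 (R = 3/2 + (1/2)*(-1181) = 3/2 - 1181/2 = -589)
c(59) - R = 256 - 1*(-589) = 256 + 589 = 845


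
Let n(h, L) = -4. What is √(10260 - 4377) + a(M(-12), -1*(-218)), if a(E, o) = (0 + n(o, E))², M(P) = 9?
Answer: 16 + √5883 ≈ 92.701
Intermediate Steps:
a(E, o) = 16 (a(E, o) = (0 - 4)² = (-4)² = 16)
√(10260 - 4377) + a(M(-12), -1*(-218)) = √(10260 - 4377) + 16 = √5883 + 16 = 16 + √5883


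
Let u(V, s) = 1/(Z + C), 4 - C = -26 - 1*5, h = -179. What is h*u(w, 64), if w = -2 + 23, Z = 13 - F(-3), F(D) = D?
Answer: -179/51 ≈ -3.5098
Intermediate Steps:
C = 35 (C = 4 - (-26 - 1*5) = 4 - (-26 - 5) = 4 - 1*(-31) = 4 + 31 = 35)
Z = 16 (Z = 13 - 1*(-3) = 13 + 3 = 16)
w = 21
u(V, s) = 1/51 (u(V, s) = 1/(16 + 35) = 1/51)
h*u(w, 64) = -179*1/51 = -179/51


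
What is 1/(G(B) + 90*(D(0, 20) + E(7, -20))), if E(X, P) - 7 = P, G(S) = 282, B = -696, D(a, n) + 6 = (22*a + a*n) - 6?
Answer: -1/1968 ≈ -0.00050813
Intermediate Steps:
D(a, n) = -12 + 22*a + a*n (D(a, n) = -6 + ((22*a + a*n) - 6) = -6 + (-6 + 22*a + a*n) = -12 + 22*a + a*n)
E(X, P) = 7 + P
1/(G(B) + 90*(D(0, 20) + E(7, -20))) = 1/(282 + 90*((-12 + 22*0 + 0*20) + (7 - 20))) = 1/(282 + 90*((-12 + 0 + 0) - 13)) = 1/(282 + 90*(-12 - 13)) = 1/(282 + 90*(-25)) = 1/(282 - 2250) = 1/(-1968) = -1/1968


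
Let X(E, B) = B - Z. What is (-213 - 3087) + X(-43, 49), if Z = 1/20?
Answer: -65021/20 ≈ -3251.1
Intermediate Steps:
Z = 1/20 ≈ 0.050000
X(E, B) = -1/20 + B (X(E, B) = B - 1*1/20 = B - 1/20 = -1/20 + B)
(-213 - 3087) + X(-43, 49) = (-213 - 3087) + (-1/20 + 49) = -3300 + 979/20 = -65021/20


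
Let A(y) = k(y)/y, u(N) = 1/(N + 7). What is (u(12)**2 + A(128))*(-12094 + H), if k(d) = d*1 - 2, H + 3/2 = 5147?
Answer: -316948879/46208 ≈ -6859.2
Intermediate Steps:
H = 10291/2 (H = -3/2 + 5147 = 10291/2 ≈ 5145.5)
u(N) = 1/(7 + N)
k(d) = -2 + d (k(d) = d - 2 = -2 + d)
A(y) = (-2 + y)/y
(u(12)**2 + A(128))*(-12094 + H) = ((1/(7 + 12))**2 + (-2 + 128)/128)*(-12094 + 10291/2) = ((1/19)**2 + (1/128)*126)*(-13897/2) = ((1/19)**2 + 63/64)*(-13897/2) = (1/361 + 63/64)*(-13897/2) = (22807/23104)*(-13897/2) = -316948879/46208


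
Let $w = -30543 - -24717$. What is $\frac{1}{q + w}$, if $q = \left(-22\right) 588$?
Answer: $- \frac{1}{18762} \approx -5.3299 \cdot 10^{-5}$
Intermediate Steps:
$w = -5826$ ($w = -30543 + 24717 = -5826$)
$q = -12936$
$\frac{1}{q + w} = \frac{1}{-12936 - 5826} = \frac{1}{-18762} = - \frac{1}{18762}$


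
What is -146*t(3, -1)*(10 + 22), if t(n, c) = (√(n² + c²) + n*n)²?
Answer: -425152 - 84096*√10 ≈ -6.9109e+5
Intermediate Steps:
t(n, c) = (n² + √(c² + n²))² (t(n, c) = (√(c² + n²) + n²)² = (n² + √(c² + n²))²)
-146*t(3, -1)*(10 + 22) = -146*(3² + √((-1)² + 3²))²*(10 + 22) = -146*(9 + √(1 + 9))²*32 = -146*(9 + √10)²*32 = -4672*(9 + √10)²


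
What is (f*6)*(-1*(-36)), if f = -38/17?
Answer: -8208/17 ≈ -482.82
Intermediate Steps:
f = -38/17 (f = -38*1/17 = -38/17 ≈ -2.2353)
(f*6)*(-1*(-36)) = (-38/17*6)*(-1*(-36)) = -228/17*36 = -8208/17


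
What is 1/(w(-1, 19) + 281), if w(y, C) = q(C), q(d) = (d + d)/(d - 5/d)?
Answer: 178/50379 ≈ 0.0035332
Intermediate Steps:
q(d) = 2*d/(d - 5/d) (q(d) = (2*d)/(d - 5/d) = 2*d/(d - 5/d))
w(y, C) = 2*C**2/(-5 + C**2)
1/(w(-1, 19) + 281) = 1/(2*19**2/(-5 + 19**2) + 281) = 1/(2*361/(-5 + 361) + 281) = 1/(2*361/356 + 281) = 1/(2*361*(1/356) + 281) = 1/(361/178 + 281) = 1/(50379/178) = 178/50379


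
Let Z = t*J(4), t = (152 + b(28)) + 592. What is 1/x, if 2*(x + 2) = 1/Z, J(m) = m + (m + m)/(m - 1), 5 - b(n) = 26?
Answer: -9640/19279 ≈ -0.50003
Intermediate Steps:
b(n) = -21 (b(n) = 5 - 1*26 = 5 - 26 = -21)
J(m) = m + 2*m/(-1 + m) (J(m) = m + (2*m)/(-1 + m) = m + 2*m/(-1 + m))
t = 723 (t = (152 - 21) + 592 = 131 + 592 = 723)
Z = 4820 (Z = 723*(4*(1 + 4)/(-1 + 4)) = 723*(4*5/3) = 723*(4*(1/3)*5) = 723*(20/3) = 4820)
x = -19279/9640 (x = -2 + (1/2)/4820 = -2 + (1/2)*(1/4820) = -2 + 1/9640 = -19279/9640 ≈ -1.9999)
1/x = 1/(-19279/9640) = -9640/19279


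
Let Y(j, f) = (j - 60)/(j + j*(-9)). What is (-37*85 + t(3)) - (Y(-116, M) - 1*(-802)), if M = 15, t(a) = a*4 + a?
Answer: -228045/58 ≈ -3931.8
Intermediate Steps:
t(a) = 5*a (t(a) = 4*a + a = 5*a)
Y(j, f) = -(-60 + j)/(8*j) (Y(j, f) = (-60 + j)/(j - 9*j) = (-60 + j)/((-8*j)) = (-60 + j)*(-1/(8*j)) = -(-60 + j)/(8*j))
(-37*85 + t(3)) - (Y(-116, M) - 1*(-802)) = (-37*85 + 5*3) - ((⅛)*(60 - 1*(-116))/(-116) - 1*(-802)) = (-3145 + 15) - ((⅛)*(-1/116)*(60 + 116) + 802) = -3130 - ((⅛)*(-1/116)*176 + 802) = -3130 - (-11/58 + 802) = -3130 - 1*46505/58 = -3130 - 46505/58 = -228045/58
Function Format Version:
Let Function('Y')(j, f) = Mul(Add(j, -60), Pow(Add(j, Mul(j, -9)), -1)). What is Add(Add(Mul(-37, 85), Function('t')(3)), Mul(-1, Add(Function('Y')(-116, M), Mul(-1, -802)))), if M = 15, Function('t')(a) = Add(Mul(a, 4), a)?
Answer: Rational(-228045, 58) ≈ -3931.8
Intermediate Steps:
Function('t')(a) = Mul(5, a) (Function('t')(a) = Add(Mul(4, a), a) = Mul(5, a))
Function('Y')(j, f) = Mul(Rational(-1, 8), Pow(j, -1), Add(-60, j)) (Function('Y')(j, f) = Mul(Add(-60, j), Pow(Add(j, Mul(-9, j)), -1)) = Mul(Add(-60, j), Pow(Mul(-8, j), -1)) = Mul(Add(-60, j), Mul(Rational(-1, 8), Pow(j, -1))) = Mul(Rational(-1, 8), Pow(j, -1), Add(-60, j)))
Add(Add(Mul(-37, 85), Function('t')(3)), Mul(-1, Add(Function('Y')(-116, M), Mul(-1, -802)))) = Add(Add(Mul(-37, 85), Mul(5, 3)), Mul(-1, Add(Mul(Rational(1, 8), Pow(-116, -1), Add(60, Mul(-1, -116))), Mul(-1, -802)))) = Add(Add(-3145, 15), Mul(-1, Add(Mul(Rational(1, 8), Rational(-1, 116), Add(60, 116)), 802))) = Add(-3130, Mul(-1, Add(Mul(Rational(1, 8), Rational(-1, 116), 176), 802))) = Add(-3130, Mul(-1, Add(Rational(-11, 58), 802))) = Add(-3130, Mul(-1, Rational(46505, 58))) = Add(-3130, Rational(-46505, 58)) = Rational(-228045, 58)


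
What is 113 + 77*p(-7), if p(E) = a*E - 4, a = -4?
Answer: 1961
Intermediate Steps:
p(E) = -4 - 4*E (p(E) = -4*E - 4 = -4 - 4*E)
113 + 77*p(-7) = 113 + 77*(-4 - 4*(-7)) = 113 + 77*(-4 + 28) = 113 + 77*24 = 113 + 1848 = 1961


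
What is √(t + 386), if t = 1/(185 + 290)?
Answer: √3483669/95 ≈ 19.647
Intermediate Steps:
t = 1/475 ≈ 0.0021053
√(t + 386) = √(1/475 + 386) = √(183351/475) = √3483669/95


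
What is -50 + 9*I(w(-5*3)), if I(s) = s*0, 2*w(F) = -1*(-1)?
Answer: -50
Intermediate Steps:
w(F) = 1/2 (w(F) = (-1*(-1))/2 = (1/2)*1 = 1/2)
I(s) = 0
-50 + 9*I(w(-5*3)) = -50 + 9*0 = -50 + 0 = -50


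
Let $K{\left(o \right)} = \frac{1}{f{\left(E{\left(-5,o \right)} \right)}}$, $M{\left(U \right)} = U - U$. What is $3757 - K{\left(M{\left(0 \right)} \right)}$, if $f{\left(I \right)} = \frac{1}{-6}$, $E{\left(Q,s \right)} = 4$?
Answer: $3763$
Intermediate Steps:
$f{\left(I \right)} = - \frac{1}{6}$
$M{\left(U \right)} = 0$
$K{\left(o \right)} = -6$ ($K{\left(o \right)} = \frac{1}{- \frac{1}{6}} = -6$)
$3757 - K{\left(M{\left(0 \right)} \right)} = 3757 - -6 = 3757 + 6 = 3763$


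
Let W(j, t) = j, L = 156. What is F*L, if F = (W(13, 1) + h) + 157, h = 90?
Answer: 40560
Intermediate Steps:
F = 260 (F = (13 + 90) + 157 = 103 + 157 = 260)
F*L = 260*156 = 40560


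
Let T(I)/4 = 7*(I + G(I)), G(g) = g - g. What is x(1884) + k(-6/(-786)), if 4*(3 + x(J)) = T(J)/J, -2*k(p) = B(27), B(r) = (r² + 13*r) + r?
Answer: -1099/2 ≈ -549.50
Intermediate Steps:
B(r) = r² + 14*r
G(g) = 0
T(I) = 28*I (T(I) = 4*(7*(I + 0)) = 4*(7*I) = 28*I)
k(p) = -1107/2 (k(p) = -27*(14 + 27)/2 = -27*41/2 = -½*1107 = -1107/2)
x(J) = 4 (x(J) = -3 + ((28*J)/J)/4 = -3 + (¼)*28 = -3 + 7 = 4)
x(1884) + k(-6/(-786)) = 4 - 1107/2 = -1099/2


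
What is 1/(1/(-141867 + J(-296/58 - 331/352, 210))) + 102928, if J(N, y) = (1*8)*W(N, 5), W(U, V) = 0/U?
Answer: -38939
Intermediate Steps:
W(U, V) = 0
J(N, y) = 0 (J(N, y) = (1*8)*0 = 8*0 = 0)
1/(1/(-141867 + J(-296/58 - 331/352, 210))) + 102928 = 1/(1/(-141867 + 0)) + 102928 = 1/(1/(-141867)) + 102928 = 1/(-1/141867) + 102928 = -141867 + 102928 = -38939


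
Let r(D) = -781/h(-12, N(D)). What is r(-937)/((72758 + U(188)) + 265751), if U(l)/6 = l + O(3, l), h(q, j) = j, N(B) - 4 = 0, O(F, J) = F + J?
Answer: -781/1363132 ≈ -0.00057294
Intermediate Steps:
N(B) = 4 (N(B) = 4 + 0 = 4)
U(l) = 18 + 12*l (U(l) = 6*(l + (3 + l)) = 6*(3 + 2*l) = 18 + 12*l)
r(D) = -781/4
r(-937)/((72758 + U(188)) + 265751) = -781/(4*((72758 + (18 + 12*188)) + 265751)) = -781/(4*((72758 + (18 + 2256)) + 265751)) = -781/(4*((72758 + 2274) + 265751)) = -781/(4*(75032 + 265751)) = -781/4/340783 = -781/4*1/340783 = -781/1363132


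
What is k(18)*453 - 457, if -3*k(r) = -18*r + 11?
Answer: 46806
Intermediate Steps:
k(r) = -11/3 + 6*r (k(r) = -(-18*r + 11)/3 = -(11 - 18*r)/3 = -11/3 + 6*r)
k(18)*453 - 457 = (-11/3 + 6*18)*453 - 457 = (-11/3 + 108)*453 - 457 = (313/3)*453 - 457 = 47263 - 457 = 46806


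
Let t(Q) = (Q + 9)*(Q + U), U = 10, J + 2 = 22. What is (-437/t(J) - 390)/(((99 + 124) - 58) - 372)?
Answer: 339737/180090 ≈ 1.8865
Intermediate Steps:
J = 20 (J = -2 + 22 = 20)
t(Q) = (9 + Q)*(10 + Q) (t(Q) = (Q + 9)*(Q + 10) = (9 + Q)*(10 + Q))
(-437/t(J) - 390)/(((99 + 124) - 58) - 372) = (-437/(90 + 20**2 + 19*20) - 390)/(((99 + 124) - 58) - 372) = (-437/(90 + 400 + 380) - 390)/((223 - 58) - 372) = (-437/870 - 390)/(165 - 372) = (-437*1/870 - 390)/(-207) = (-437/870 - 390)*(-1/207) = -339737/870*(-1/207) = 339737/180090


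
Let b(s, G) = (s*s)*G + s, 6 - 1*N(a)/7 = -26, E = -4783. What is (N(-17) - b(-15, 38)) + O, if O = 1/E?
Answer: -39751514/4783 ≈ -8311.0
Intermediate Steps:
O = -1/4783 (O = 1/(-4783) = -1/4783 ≈ -0.00020907)
N(a) = 224 (N(a) = 42 - 7*(-26) = 42 + 182 = 224)
b(s, G) = s + G*s² (b(s, G) = s²*G + s = G*s² + s = s + G*s²)
(N(-17) - b(-15, 38)) + O = (224 - (-15)*(1 + 38*(-15))) - 1/4783 = (224 - (-15)*(1 - 570)) - 1/4783 = (224 - (-15)*(-569)) - 1/4783 = (224 - 1*8535) - 1/4783 = (224 - 8535) - 1/4783 = -8311 - 1/4783 = -39751514/4783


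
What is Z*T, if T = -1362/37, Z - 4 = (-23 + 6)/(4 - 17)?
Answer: -93978/481 ≈ -195.38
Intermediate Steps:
Z = 69/13 (Z = 4 + (-23 + 6)/(4 - 17) = 4 - 17/(-13) = 4 - 17*(-1/13) = 4 + 17/13 = 69/13 ≈ 5.3077)
T = -1362/37 (T = -1362*1/37 = -1362/37 ≈ -36.811)
Z*T = (69/13)*(-1362/37) = -93978/481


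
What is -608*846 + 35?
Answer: -514333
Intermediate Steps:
-608*846 + 35 = -514368 + 35 = -514333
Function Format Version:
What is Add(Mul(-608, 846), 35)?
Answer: -514333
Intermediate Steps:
Add(Mul(-608, 846), 35) = Add(-514368, 35) = -514333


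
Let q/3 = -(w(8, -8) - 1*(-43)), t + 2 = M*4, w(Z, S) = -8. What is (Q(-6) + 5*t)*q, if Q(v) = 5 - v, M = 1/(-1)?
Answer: 1995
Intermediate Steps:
M = -1
t = -6 (t = -2 - 1*4 = -2 - 4 = -6)
q = -105 (q = 3*(-(-8 - 1*(-43))) = 3*(-(-8 + 43)) = 3*(-1*35) = 3*(-35) = -105)
(Q(-6) + 5*t)*q = ((5 - 1*(-6)) + 5*(-6))*(-105) = ((5 + 6) - 30)*(-105) = (11 - 30)*(-105) = -19*(-105) = 1995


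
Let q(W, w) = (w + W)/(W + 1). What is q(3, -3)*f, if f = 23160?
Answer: 0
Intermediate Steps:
q(W, w) = (W + w)/(1 + W)
q(3, -3)*f = ((3 - 3)/(1 + 3))*23160 = (0/4)*23160 = ((1/4)*0)*23160 = 0*23160 = 0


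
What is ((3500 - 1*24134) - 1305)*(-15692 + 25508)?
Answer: -215353224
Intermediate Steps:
((3500 - 1*24134) - 1305)*(-15692 + 25508) = ((3500 - 24134) - 1305)*9816 = (-20634 - 1305)*9816 = -21939*9816 = -215353224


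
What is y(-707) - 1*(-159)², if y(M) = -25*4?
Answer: -25381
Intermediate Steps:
y(M) = -100
y(-707) - 1*(-159)² = -100 - 1*(-159)² = -100 - 1*25281 = -100 - 25281 = -25381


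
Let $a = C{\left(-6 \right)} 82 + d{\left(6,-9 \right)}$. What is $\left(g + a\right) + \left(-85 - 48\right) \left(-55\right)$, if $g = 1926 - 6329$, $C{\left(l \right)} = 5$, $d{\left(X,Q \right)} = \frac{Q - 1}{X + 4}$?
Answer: $3321$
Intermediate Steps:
$d{\left(X,Q \right)} = \frac{-1 + Q}{4 + X}$
$g = -4403$ ($g = 1926 - 6329 = -4403$)
$a = 409$ ($a = 5 \cdot 82 + \frac{-1 - 9}{4 + 6} = 410 + \frac{1}{10} \left(-10\right) = 410 - 1 = 409$)
$\left(g + a\right) + \left(-85 - 48\right) \left(-55\right) = \left(-4403 + 409\right) + \left(-85 - 48\right) \left(-55\right) = -3994 - -7315 = -3994 + 7315 = 3321$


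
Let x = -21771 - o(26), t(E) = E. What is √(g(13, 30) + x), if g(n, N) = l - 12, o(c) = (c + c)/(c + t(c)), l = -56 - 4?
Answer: 2*I*√5461 ≈ 147.8*I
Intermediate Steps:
l = -60
o(c) = 1 (o(c) = (c + c)/(c + c) = (2*c)/((2*c)) = (2*c)*(1/(2*c)) = 1)
g(n, N) = -72 (g(n, N) = -60 - 12 = -72)
x = -21772 (x = -21771 - 1*1 = -21771 - 1 = -21772)
√(g(13, 30) + x) = √(-72 - 21772) = √(-21844) = 2*I*√5461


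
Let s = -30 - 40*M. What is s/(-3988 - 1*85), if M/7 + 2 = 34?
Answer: 8990/4073 ≈ 2.2072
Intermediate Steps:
M = 224 (M = -14 + 7*34 = -14 + 238 = 224)
s = -8990 (s = -30 - 40*224 = -30 - 8960 = -8990)
s/(-3988 - 1*85) = -8990/(-3988 - 1*85) = -8990/(-3988 - 85) = -8990/(-4073) = -8990*(-1/4073) = 8990/4073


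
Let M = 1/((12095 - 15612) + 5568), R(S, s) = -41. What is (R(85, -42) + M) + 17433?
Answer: 35670993/2051 ≈ 17392.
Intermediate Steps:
M = 1/2051 (M = 1/(-3517 + 5568) = 1/2051 ≈ 0.00048757)
(R(85, -42) + M) + 17433 = (-41 + 1/2051) + 17433 = -84090/2051 + 17433 = 35670993/2051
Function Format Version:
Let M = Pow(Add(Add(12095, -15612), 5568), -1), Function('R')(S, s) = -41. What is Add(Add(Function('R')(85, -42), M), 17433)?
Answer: Rational(35670993, 2051) ≈ 17392.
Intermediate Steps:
M = Rational(1, 2051) (M = Pow(Add(-3517, 5568), -1) = Pow(2051, -1) = Rational(1, 2051) ≈ 0.00048757)
Add(Add(Function('R')(85, -42), M), 17433) = Add(Add(-41, Rational(1, 2051)), 17433) = Add(Rational(-84090, 2051), 17433) = Rational(35670993, 2051)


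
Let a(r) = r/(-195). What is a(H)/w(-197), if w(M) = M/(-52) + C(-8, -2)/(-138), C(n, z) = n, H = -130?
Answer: 2392/13801 ≈ 0.17332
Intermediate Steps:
a(r) = -r/195 (a(r) = r*(-1/195) = -r/195)
w(M) = 4/69 - M/52 (w(M) = M/(-52) - 8/(-138) = M*(-1/52) - 8*(-1/138) = -M/52 + 4/69 = 4/69 - M/52)
a(H)/w(-197) = (-1/195*(-130))/(4/69 - 1/52*(-197)) = 2/(3*(4/69 + 197/52)) = 2/(3*(13801/3588)) = (⅔)*(3588/13801) = 2392/13801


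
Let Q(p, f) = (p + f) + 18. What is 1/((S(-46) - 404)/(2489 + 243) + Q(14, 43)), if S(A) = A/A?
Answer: 2732/204497 ≈ 0.013360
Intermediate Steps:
Q(p, f) = 18 + f + p (Q(p, f) = (f + p) + 18 = 18 + f + p)
S(A) = 1
1/((S(-46) - 404)/(2489 + 243) + Q(14, 43)) = 1/((1 - 404)/(2489 + 243) + (18 + 43 + 14)) = 1/(-403/2732 + 75) = 1/(204497/2732) = 2732/204497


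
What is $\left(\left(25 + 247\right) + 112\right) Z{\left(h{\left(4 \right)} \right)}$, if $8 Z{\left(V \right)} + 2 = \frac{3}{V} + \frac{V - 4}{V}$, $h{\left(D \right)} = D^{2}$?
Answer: $-51$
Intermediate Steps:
$Z{\left(V \right)} = - \frac{1}{4} + \frac{3}{8 V} + \frac{-4 + V}{8 V}$ ($Z{\left(V \right)} = - \frac{1}{4} + \frac{\frac{3}{V} + \frac{V - 4}{V}}{8} = - \frac{1}{4} + \frac{\frac{3}{V} + \frac{-4 + V}{V}}{8} = - \frac{1}{4} + \left(\frac{3}{8 V} + \frac{-4 + V}{8 V}\right) = - \frac{1}{4} + \frac{3}{8 V} + \frac{-4 + V}{8 V}$)
$\left(\left(25 + 247\right) + 112\right) Z{\left(h{\left(4 \right)} \right)} = \left(\left(25 + 247\right) + 112\right) \frac{-1 - 4^{2}}{8 \cdot 4^{2}} = \left(272 + 112\right) \frac{-1 - 16}{8 \cdot 16} = 384 \cdot \frac{1}{8} \cdot \frac{1}{16} \left(-1 - 16\right) = 384 \cdot \frac{1}{8} \cdot \frac{1}{16} \left(-17\right) = 384 \left(- \frac{17}{128}\right) = -51$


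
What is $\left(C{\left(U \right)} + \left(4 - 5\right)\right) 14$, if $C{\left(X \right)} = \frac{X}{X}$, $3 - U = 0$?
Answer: $0$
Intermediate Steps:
$U = 3$ ($U = 3 - 0 = 3 + 0 = 3$)
$C{\left(X \right)} = 1$
$\left(C{\left(U \right)} + \left(4 - 5\right)\right) 14 = \left(1 + \left(4 - 5\right)\right) 14 = \left(1 - 1\right) 14 = 0 \cdot 14 = 0$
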